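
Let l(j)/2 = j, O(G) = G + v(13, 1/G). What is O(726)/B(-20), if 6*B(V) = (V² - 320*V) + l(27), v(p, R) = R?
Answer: 527077/829334 ≈ 0.63554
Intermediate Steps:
O(G) = G + 1/G
l(j) = 2*j
B(V) = 9 - 160*V/3 + V²/6 (B(V) = ((V² - 320*V) + 2*27)/6 = ((V² - 320*V) + 54)/6 = (54 + V² - 320*V)/6 = 9 - 160*V/3 + V²/6)
O(726)/B(-20) = (726 + 1/726)/(9 - 160/3*(-20) + (⅙)*(-20)²) = (726 + 1/726)/(9 + 3200/3 + (⅙)*400) = 527077/(726*(9 + 3200/3 + 200/3)) = 527077/(726*(3427/3)) = (527077/726)*(3/3427) = 527077/829334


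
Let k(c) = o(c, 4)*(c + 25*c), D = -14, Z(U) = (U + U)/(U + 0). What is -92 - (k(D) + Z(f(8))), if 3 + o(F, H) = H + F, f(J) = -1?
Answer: -4826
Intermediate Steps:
Z(U) = 2 (Z(U) = (2*U)/U = 2)
o(F, H) = -3 + F + H (o(F, H) = -3 + (H + F) = -3 + (F + H) = -3 + F + H)
k(c) = 26*c*(1 + c) (k(c) = (-3 + c + 4)*(c + 25*c) = (1 + c)*(26*c) = 26*c*(1 + c))
-92 - (k(D) + Z(f(8))) = -92 - (26*(-14)*(1 - 14) + 2) = -92 - (26*(-14)*(-13) + 2) = -92 - (4732 + 2) = -92 - 1*4734 = -92 - 4734 = -4826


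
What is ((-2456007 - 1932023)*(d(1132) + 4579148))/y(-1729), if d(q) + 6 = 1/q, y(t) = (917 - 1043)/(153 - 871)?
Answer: -453651206029962425/3962 ≈ -1.1450e+14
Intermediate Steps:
y(t) = 63/359 (y(t) = -126/(-718) = -126*(-1/718) = 63/359)
d(q) = -6 + 1/q
((-2456007 - 1932023)*(d(1132) + 4579148))/y(-1729) = ((-2456007 - 1932023)*((-6 + 1/1132) + 4579148))/(63/359) = -4388030*((-6 + 1/1132) + 4579148)*(359/63) = -4388030*(-6791/1132 + 4579148)*(359/63) = -4388030*5183588745/1132*(359/63) = -11372871460361175/566*359/63 = -453651206029962425/3962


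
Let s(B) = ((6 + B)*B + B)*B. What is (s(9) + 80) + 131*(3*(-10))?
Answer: -2554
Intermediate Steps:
s(B) = B*(B + B*(6 + B)) (s(B) = (B*(6 + B) + B)*B = (B + B*(6 + B))*B = B*(B + B*(6 + B)))
(s(9) + 80) + 131*(3*(-10)) = (9**2*(7 + 9) + 80) + 131*(3*(-10)) = (81*16 + 80) + 131*(-30) = (1296 + 80) - 3930 = 1376 - 3930 = -2554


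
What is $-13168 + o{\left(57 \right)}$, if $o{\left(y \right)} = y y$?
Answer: $-9919$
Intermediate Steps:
$o{\left(y \right)} = y^{2}$
$-13168 + o{\left(57 \right)} = -13168 + 57^{2} = -13168 + 3249 = -9919$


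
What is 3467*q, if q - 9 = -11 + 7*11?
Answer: 260025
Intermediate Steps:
q = 75 (q = 9 + (-11 + 7*11) = 9 + (-11 + 77) = 9 + 66 = 75)
3467*q = 3467*75 = 260025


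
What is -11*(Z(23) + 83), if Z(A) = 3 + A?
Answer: -1199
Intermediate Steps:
-11*(Z(23) + 83) = -11*((3 + 23) + 83) = -11*(26 + 83) = -11*109 = -1199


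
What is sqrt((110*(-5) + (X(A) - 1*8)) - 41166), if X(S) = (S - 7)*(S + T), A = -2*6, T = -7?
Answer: I*sqrt(41363) ≈ 203.38*I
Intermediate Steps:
A = -12
X(S) = (-7 + S)**2 (X(S) = (S - 7)*(S - 7) = (-7 + S)*(-7 + S) = (-7 + S)**2)
sqrt((110*(-5) + (X(A) - 1*8)) - 41166) = sqrt((110*(-5) + ((49 + (-12)**2 - 14*(-12)) - 1*8)) - 41166) = sqrt((-550 + ((49 + 144 + 168) - 8)) - 41166) = sqrt((-550 + (361 - 8)) - 41166) = sqrt((-550 + 353) - 41166) = sqrt(-197 - 41166) = sqrt(-41363) = I*sqrt(41363)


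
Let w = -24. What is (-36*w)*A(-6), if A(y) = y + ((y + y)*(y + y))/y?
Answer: -25920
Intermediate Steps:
A(y) = 5*y (A(y) = y + ((2*y)*(2*y))/y = y + (4*y²)/y = y + 4*y = 5*y)
(-36*w)*A(-6) = (-36*(-24))*(5*(-6)) = 864*(-30) = -25920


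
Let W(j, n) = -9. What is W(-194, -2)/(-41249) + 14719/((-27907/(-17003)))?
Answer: 10323270210256/1151135843 ≈ 8967.9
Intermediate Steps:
W(-194, -2)/(-41249) + 14719/((-27907/(-17003))) = -9/(-41249) + 14719/((-27907/(-17003))) = -9*(-1/41249) + 14719/((-27907*(-1/17003))) = 9/41249 + 14719/(27907/17003) = 9/41249 + 14719*(17003/27907) = 9/41249 + 250267157/27907 = 10323270210256/1151135843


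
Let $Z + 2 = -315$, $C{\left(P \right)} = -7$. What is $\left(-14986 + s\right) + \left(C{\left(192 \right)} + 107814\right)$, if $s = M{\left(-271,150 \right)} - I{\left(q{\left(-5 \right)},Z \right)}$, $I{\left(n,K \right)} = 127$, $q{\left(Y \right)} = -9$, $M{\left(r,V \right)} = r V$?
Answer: $52044$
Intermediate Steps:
$M{\left(r,V \right)} = V r$
$Z = -317$ ($Z = -2 - 315 = -317$)
$s = -40777$ ($s = 150 \left(-271\right) - 127 = -40650 - 127 = -40777$)
$\left(-14986 + s\right) + \left(C{\left(192 \right)} + 107814\right) = \left(-14986 - 40777\right) + \left(-7 + 107814\right) = -55763 + 107807 = 52044$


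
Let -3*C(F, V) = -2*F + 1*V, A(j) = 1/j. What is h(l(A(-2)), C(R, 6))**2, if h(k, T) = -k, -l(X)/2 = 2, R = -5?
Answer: 16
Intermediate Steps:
C(F, V) = -V/3 + 2*F/3 (C(F, V) = -(-2*F + 1*V)/3 = -(-2*F + V)/3 = -(V - 2*F)/3 = -V/3 + 2*F/3)
l(X) = -4 (l(X) = -2*2 = -4)
h(l(A(-2)), C(R, 6))**2 = (-1*(-4))**2 = 4**2 = 16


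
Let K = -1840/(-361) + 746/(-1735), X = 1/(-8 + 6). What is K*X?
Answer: -1461547/626335 ≈ -2.3335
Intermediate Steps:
X = -1/2 (X = 1/(-2) = -1/2 ≈ -0.50000)
K = 2923094/626335 (K = -1840*(-1/361) + 746*(-1/1735) = 1840/361 - 746/1735 = 2923094/626335 ≈ 4.6670)
K*X = (2923094/626335)*(-1/2) = -1461547/626335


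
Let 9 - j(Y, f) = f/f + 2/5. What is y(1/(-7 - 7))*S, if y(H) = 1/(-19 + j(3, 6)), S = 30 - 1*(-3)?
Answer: -55/19 ≈ -2.8947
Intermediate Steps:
S = 33 (S = 30 + 3 = 33)
j(Y, f) = 38/5 (j(Y, f) = 9 - (f/f + 2/5) = 9 - (1 + 2*(⅕)) = 9 - (1 + ⅖) = 9 - 1*7/5 = 9 - 7/5 = 38/5)
y(H) = -5/57 (y(H) = 1/(-19 + 38/5) = 1/(-57/5) = -5/57)
y(1/(-7 - 7))*S = -5/57*33 = -55/19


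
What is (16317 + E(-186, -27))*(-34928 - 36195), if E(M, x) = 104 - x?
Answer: -1169831104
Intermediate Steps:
(16317 + E(-186, -27))*(-34928 - 36195) = (16317 + (104 - 1*(-27)))*(-34928 - 36195) = (16317 + (104 + 27))*(-71123) = (16317 + 131)*(-71123) = 16448*(-71123) = -1169831104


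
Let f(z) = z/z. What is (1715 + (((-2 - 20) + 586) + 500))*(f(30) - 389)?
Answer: -1078252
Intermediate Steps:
f(z) = 1
(1715 + (((-2 - 20) + 586) + 500))*(f(30) - 389) = (1715 + (((-2 - 20) + 586) + 500))*(1 - 389) = (1715 + ((-22 + 586) + 500))*(-388) = (1715 + (564 + 500))*(-388) = (1715 + 1064)*(-388) = 2779*(-388) = -1078252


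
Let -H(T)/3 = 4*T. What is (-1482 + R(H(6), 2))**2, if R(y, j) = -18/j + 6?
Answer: 2205225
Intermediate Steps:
H(T) = -12*T
R(y, j) = 6 - 18/j
(-1482 + R(H(6), 2))**2 = (-1482 + (6 - 18/2))**2 = (-1482 + (6 - 18*1/2))**2 = (-1482 + (6 - 9))**2 = (-1482 - 3)**2 = (-1485)**2 = 2205225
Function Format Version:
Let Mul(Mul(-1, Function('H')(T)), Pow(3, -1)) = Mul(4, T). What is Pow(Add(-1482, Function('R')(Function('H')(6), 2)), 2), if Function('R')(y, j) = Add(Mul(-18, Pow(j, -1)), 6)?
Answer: 2205225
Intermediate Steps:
Function('H')(T) = Mul(-12, T) (Function('H')(T) = Mul(-3, Mul(4, T)) = Mul(-12, T))
Function('R')(y, j) = Add(6, Mul(-18, Pow(j, -1)))
Pow(Add(-1482, Function('R')(Function('H')(6), 2)), 2) = Pow(Add(-1482, Add(6, Mul(-18, Pow(2, -1)))), 2) = Pow(Add(-1482, Add(6, Mul(-18, Rational(1, 2)))), 2) = Pow(Add(-1482, Add(6, -9)), 2) = Pow(Add(-1482, -3), 2) = Pow(-1485, 2) = 2205225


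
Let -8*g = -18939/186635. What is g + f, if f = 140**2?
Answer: 29264386939/1493080 ≈ 19600.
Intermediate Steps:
g = 18939/1493080 (g = -(-18939)/(8*186635) = -1/8*(-18939/186635) = 18939/1493080 ≈ 0.012685)
f = 19600
g + f = 18939/1493080 + 19600 = 29264386939/1493080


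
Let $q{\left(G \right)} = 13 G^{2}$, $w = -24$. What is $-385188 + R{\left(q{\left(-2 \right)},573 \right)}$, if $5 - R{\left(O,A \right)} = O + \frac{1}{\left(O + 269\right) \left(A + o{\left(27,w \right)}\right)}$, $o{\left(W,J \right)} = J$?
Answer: $- \frac{67889578816}{176229} \approx -3.8524 \cdot 10^{5}$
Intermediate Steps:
$R{\left(O,A \right)} = 5 - O - \frac{1}{\left(-24 + A\right) \left(269 + O\right)}$ ($R{\left(O,A \right)} = 5 - \left(O + \frac{1}{\left(O + 269\right) \left(A - 24\right)}\right) = 5 - \left(O + \frac{1}{\left(269 + O\right) \left(-24 + A\right)}\right) = 5 - \left(O + \frac{1}{\left(-24 + A\right) \left(269 + O\right)}\right) = 5 - O - \frac{1}{\left(-24 + A\right) \left(269 + O\right)}$)
$-385188 + R{\left(q{\left(-2 \right)},573 \right)} = -385188 + \frac{-32281 + 24 \left(13 \left(-2\right)^{2}\right)^{2} + 1345 \cdot 573 + 6336 \cdot 13 \left(-2\right)^{2} - 573 \left(13 \left(-2\right)^{2}\right)^{2} - 151272 \cdot 13 \left(-2\right)^{2}}{-6456 - 24 \cdot 13 \left(-2\right)^{2} + 269 \cdot 573 + 573 \cdot 13 \left(-2\right)^{2}} = -385188 + \frac{-32281 + 24 \left(13 \cdot 4\right)^{2} + 770685 + 6336 \cdot 13 \cdot 4 - 573 \left(13 \cdot 4\right)^{2} - 151272 \cdot 13 \cdot 4}{-6456 - 24 \cdot 13 \cdot 4 + 154137 + 573 \cdot 13 \cdot 4} = -385188 + \frac{-32281 + 24 \cdot 52^{2} + 770685 + 6336 \cdot 52 - 573 \cdot 52^{2} - 151272 \cdot 52}{-6456 - 1248 + 154137 + 573 \cdot 52} = -385188 + \frac{-32281 + 24 \cdot 2704 + 770685 + 329472 - 573 \cdot 2704 - 7866144}{-6456 - 1248 + 154137 + 29796} = -385188 + \frac{-32281 + 64896 + 770685 + 329472 - 1549392 - 7866144}{176229} = -385188 + \frac{1}{176229} \left(-8282764\right) = -385188 - \frac{8282764}{176229} = - \frac{67889578816}{176229}$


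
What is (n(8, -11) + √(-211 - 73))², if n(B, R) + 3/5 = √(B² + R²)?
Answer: (-3 + 5*√185 + 10*I*√71)²/25 ≈ -114.96 + 438.21*I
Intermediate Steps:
n(B, R) = -⅗ + √(B² + R²)
(n(8, -11) + √(-211 - 73))² = ((-⅗ + √(8² + (-11)²)) + √(-211 - 73))² = ((-⅗ + √(64 + 121)) + √(-284))² = ((-⅗ + √185) + 2*I*√71)² = (-⅗ + √185 + 2*I*√71)²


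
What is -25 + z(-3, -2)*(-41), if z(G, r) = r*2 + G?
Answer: 262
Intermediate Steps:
z(G, r) = G + 2*r (z(G, r) = 2*r + G = G + 2*r)
-25 + z(-3, -2)*(-41) = -25 + (-3 + 2*(-2))*(-41) = -25 + (-3 - 4)*(-41) = -25 - 7*(-41) = -25 + 287 = 262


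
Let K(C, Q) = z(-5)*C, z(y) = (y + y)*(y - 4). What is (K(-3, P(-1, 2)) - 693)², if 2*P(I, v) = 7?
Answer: 927369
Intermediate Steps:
z(y) = 2*y*(-4 + y) (z(y) = (2*y)*(-4 + y) = 2*y*(-4 + y))
P(I, v) = 7/2 (P(I, v) = (½)*7 = 7/2)
K(C, Q) = 90*C (K(C, Q) = (2*(-5)*(-4 - 5))*C = (2*(-5)*(-9))*C = 90*C)
(K(-3, P(-1, 2)) - 693)² = (90*(-3) - 693)² = (-270 - 693)² = (-963)² = 927369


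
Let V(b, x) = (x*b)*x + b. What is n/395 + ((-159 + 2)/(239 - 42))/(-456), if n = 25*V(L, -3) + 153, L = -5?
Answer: -98483689/35483640 ≈ -2.7755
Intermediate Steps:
V(b, x) = b + b*x² (V(b, x) = (b*x)*x + b = b*x² + b = b + b*x²)
n = -1097 (n = 25*(-5*(1 + (-3)²)) + 153 = 25*(-5*(1 + 9)) + 153 = 25*(-5*10) + 153 = 25*(-50) + 153 = -1250 + 153 = -1097)
n/395 + ((-159 + 2)/(239 - 42))/(-456) = -1097/395 + ((-159 + 2)/(239 - 42))/(-456) = -1097*1/395 - 157/197*(-1/456) = -1097/395 - 157*1/197*(-1/456) = -1097/395 - 157/197*(-1/456) = -1097/395 + 157/89832 = -98483689/35483640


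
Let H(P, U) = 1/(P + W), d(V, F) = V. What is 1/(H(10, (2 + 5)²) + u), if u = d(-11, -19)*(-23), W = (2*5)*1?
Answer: 20/5061 ≈ 0.0039518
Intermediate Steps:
W = 10 (W = 10*1 = 10)
H(P, U) = 1/(10 + P) (H(P, U) = 1/(P + 10) = 1/(10 + P))
u = 253 (u = -11*(-23) = 253)
1/(H(10, (2 + 5)²) + u) = 1/(1/(10 + 10) + 253) = 1/(1/20 + 253) = 1/(5061/20) = 20/5061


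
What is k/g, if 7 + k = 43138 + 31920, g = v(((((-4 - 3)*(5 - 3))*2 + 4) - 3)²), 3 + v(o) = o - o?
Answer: -25017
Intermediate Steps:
v(o) = -3 (v(o) = -3 + (o - o) = -3 + 0 = -3)
g = -3
k = 75051 (k = -7 + (43138 + 31920) = -7 + 75058 = 75051)
k/g = 75051/(-3) = 75051*(-⅓) = -25017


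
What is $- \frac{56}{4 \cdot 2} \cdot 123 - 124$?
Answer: $-985$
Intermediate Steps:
$- \frac{56}{4 \cdot 2} \cdot 123 - 124 = - \frac{56}{8} \cdot 123 - 124 = \left(-56\right) \frac{1}{8} \cdot 123 - 124 = \left(-7\right) 123 - 124 = -861 - 124 = -985$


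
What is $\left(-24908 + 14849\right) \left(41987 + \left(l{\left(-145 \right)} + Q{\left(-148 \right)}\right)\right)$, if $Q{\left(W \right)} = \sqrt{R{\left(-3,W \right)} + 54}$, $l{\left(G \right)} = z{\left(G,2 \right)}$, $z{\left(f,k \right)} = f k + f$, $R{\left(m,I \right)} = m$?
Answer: $-417971568 - 10059 \sqrt{51} \approx -4.1804 \cdot 10^{8}$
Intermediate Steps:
$z{\left(f,k \right)} = f + f k$
$l{\left(G \right)} = 3 G$ ($l{\left(G \right)} = G \left(1 + 2\right) = G 3 = 3 G$)
$Q{\left(W \right)} = \sqrt{51}$ ($Q{\left(W \right)} = \sqrt{-3 + 54} = \sqrt{51}$)
$\left(-24908 + 14849\right) \left(41987 + \left(l{\left(-145 \right)} + Q{\left(-148 \right)}\right)\right) = \left(-24908 + 14849\right) \left(41987 + \left(3 \left(-145\right) + \sqrt{51}\right)\right) = - 10059 \left(41987 - \left(435 - \sqrt{51}\right)\right) = - 10059 \left(41552 + \sqrt{51}\right) = -417971568 - 10059 \sqrt{51}$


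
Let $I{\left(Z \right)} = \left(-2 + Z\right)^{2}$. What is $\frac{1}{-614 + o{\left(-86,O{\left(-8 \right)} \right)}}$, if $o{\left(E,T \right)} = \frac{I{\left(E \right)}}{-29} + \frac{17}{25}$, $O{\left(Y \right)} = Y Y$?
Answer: $- \frac{725}{638257} \approx -0.0011359$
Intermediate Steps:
$O{\left(Y \right)} = Y^{2}$
$o{\left(E,T \right)} = \frac{17}{25} - \frac{\left(-2 + E\right)^{2}}{29}$ ($o{\left(E,T \right)} = \frac{\left(-2 + E\right)^{2}}{-29} + \frac{17}{25} = \left(-2 + E\right)^{2} \left(- \frac{1}{29}\right) + 17 \cdot \frac{1}{25} = - \frac{\left(-2 + E\right)^{2}}{29} + \frac{17}{25} = \frac{17}{25} - \frac{\left(-2 + E\right)^{2}}{29}$)
$\frac{1}{-614 + o{\left(-86,O{\left(-8 \right)} \right)}} = \frac{1}{-614 + \left(\frac{17}{25} - \frac{\left(-2 - 86\right)^{2}}{29}\right)} = \frac{1}{-614 + \left(\frac{17}{25} - \frac{\left(-88\right)^{2}}{29}\right)} = \frac{1}{-614 + \left(\frac{17}{25} - \frac{7744}{29}\right)} = \frac{1}{-614 - \frac{193107}{725}} = \frac{1}{- \frac{638257}{725}} = - \frac{725}{638257}$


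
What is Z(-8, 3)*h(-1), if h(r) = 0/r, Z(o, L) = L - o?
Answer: 0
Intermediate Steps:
h(r) = 0
Z(-8, 3)*h(-1) = (3 - 1*(-8))*0 = (3 + 8)*0 = 11*0 = 0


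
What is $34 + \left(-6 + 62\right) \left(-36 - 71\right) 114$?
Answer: $-683054$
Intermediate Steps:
$34 + \left(-6 + 62\right) \left(-36 - 71\right) 114 = 34 + 56 \left(-107\right) 114 = 34 - 683088 = -683054$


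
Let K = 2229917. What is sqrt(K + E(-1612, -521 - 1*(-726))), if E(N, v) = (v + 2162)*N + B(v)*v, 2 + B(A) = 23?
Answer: I*sqrt(1581382) ≈ 1257.5*I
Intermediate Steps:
B(A) = 21 (B(A) = -2 + 23 = 21)
E(N, v) = 21*v + N*(2162 + v) (E(N, v) = (v + 2162)*N + 21*v = (2162 + v)*N + 21*v = N*(2162 + v) + 21*v = 21*v + N*(2162 + v))
sqrt(K + E(-1612, -521 - 1*(-726))) = sqrt(2229917 + (21*(-521 - 1*(-726)) + 2162*(-1612) - 1612*(-521 - 1*(-726)))) = sqrt(2229917 + (21*(-521 + 726) - 3485144 - 1612*(-521 + 726))) = sqrt(2229917 + (21*205 - 3485144 - 1612*205)) = sqrt(2229917 + (4305 - 3485144 - 330460)) = sqrt(2229917 - 3811299) = sqrt(-1581382) = I*sqrt(1581382)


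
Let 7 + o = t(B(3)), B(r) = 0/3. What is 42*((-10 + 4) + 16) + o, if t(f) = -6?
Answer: 407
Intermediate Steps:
B(r) = 0 (B(r) = 0*(1/3) = 0)
o = -13 (o = -7 - 6 = -13)
42*((-10 + 4) + 16) + o = 42*((-10 + 4) + 16) - 13 = 42*(-6 + 16) - 13 = 42*10 - 13 = 420 - 13 = 407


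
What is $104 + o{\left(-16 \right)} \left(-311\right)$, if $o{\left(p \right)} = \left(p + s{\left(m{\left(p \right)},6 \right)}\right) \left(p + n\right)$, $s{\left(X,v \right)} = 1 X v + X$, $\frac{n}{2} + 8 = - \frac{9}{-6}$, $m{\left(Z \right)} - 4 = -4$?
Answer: $-144200$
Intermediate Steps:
$m{\left(Z \right)} = 0$ ($m{\left(Z \right)} = 4 - 4 = 0$)
$n = -13$ ($n = -16 + 2 \left(- \frac{9}{-6}\right) = -16 + 2 \left(\left(-9\right) \left(- \frac{1}{6}\right)\right) = -16 + 2 \cdot \frac{3}{2} = -16 + 3 = -13$)
$s{\left(X,v \right)} = X + X v$ ($s{\left(X,v \right)} = X v + X = X + X v$)
$o{\left(p \right)} = p \left(-13 + p\right)$ ($o{\left(p \right)} = \left(p + 0 \left(1 + 6\right)\right) \left(p - 13\right) = \left(p + 0 \cdot 7\right) \left(-13 + p\right) = \left(p + 0\right) \left(-13 + p\right) = p \left(-13 + p\right)$)
$104 + o{\left(-16 \right)} \left(-311\right) = 104 + - 16 \left(-13 - 16\right) \left(-311\right) = 104 + \left(-16\right) \left(-29\right) \left(-311\right) = 104 + 464 \left(-311\right) = 104 - 144304 = -144200$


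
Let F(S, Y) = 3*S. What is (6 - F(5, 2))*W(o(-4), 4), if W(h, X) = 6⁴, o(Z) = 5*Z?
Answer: -11664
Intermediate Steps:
W(h, X) = 1296
(6 - F(5, 2))*W(o(-4), 4) = (6 - 3*5)*1296 = (6 - 1*15)*1296 = (6 - 15)*1296 = -9*1296 = -11664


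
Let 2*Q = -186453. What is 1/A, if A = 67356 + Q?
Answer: -2/51741 ≈ -3.8654e-5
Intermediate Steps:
Q = -186453/2 (Q = (1/2)*(-186453) = -186453/2 ≈ -93227.)
A = -51741/2 (A = 67356 - 186453/2 = -51741/2 ≈ -25871.)
1/A = 1/(-51741/2) = -2/51741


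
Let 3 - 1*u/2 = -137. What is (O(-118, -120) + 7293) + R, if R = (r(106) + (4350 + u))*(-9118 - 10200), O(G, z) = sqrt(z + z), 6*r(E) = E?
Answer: -269328995/3 + 4*I*sqrt(15) ≈ -8.9776e+7 + 15.492*I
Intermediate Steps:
u = 280 (u = 6 - 2*(-137) = 6 + 274 = 280)
r(E) = E/6
O(G, z) = sqrt(2)*sqrt(z) (O(G, z) = sqrt(2*z) = sqrt(2)*sqrt(z))
R = -269350874/3 (R = ((1/6)*106 + (4350 + 280))*(-9118 - 10200) = (53/3 + 4630)*(-19318) = (13943/3)*(-19318) = -269350874/3 ≈ -8.9784e+7)
(O(-118, -120) + 7293) + R = (sqrt(2)*sqrt(-120) + 7293) - 269350874/3 = (sqrt(2)*(2*I*sqrt(30)) + 7293) - 269350874/3 = (4*I*sqrt(15) + 7293) - 269350874/3 = (7293 + 4*I*sqrt(15)) - 269350874/3 = -269328995/3 + 4*I*sqrt(15)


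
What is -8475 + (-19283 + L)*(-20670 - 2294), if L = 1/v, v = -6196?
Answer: 685907021754/1549 ≈ 4.4281e+8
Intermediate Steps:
L = -1/6196 (L = 1/(-6196) = -1/6196 ≈ -0.00016139)
-8475 + (-19283 + L)*(-20670 - 2294) = -8475 + (-19283 - 1/6196)*(-20670 - 2294) = -8475 - 119477469/6196*(-22964) = -8475 + 685920149529/1549 = 685907021754/1549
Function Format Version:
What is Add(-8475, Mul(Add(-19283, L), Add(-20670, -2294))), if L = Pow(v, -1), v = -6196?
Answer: Rational(685907021754, 1549) ≈ 4.4281e+8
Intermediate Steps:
L = Rational(-1, 6196) (L = Pow(-6196, -1) = Rational(-1, 6196) ≈ -0.00016139)
Add(-8475, Mul(Add(-19283, L), Add(-20670, -2294))) = Add(-8475, Mul(Add(-19283, Rational(-1, 6196)), Add(-20670, -2294))) = Add(-8475, Mul(Rational(-119477469, 6196), -22964)) = Add(-8475, Rational(685920149529, 1549)) = Rational(685907021754, 1549)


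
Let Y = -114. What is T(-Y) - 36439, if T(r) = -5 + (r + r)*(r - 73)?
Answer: -27096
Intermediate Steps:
T(r) = -5 + 2*r*(-73 + r) (T(r) = -5 + (2*r)*(-73 + r) = -5 + 2*r*(-73 + r))
T(-Y) - 36439 = (-5 - (-146)*(-114) + 2*(-1*(-114))²) - 36439 = (-5 - 146*114 + 2*114²) - 36439 = (-5 - 16644 + 2*12996) - 36439 = (-5 - 16644 + 25992) - 36439 = 9343 - 36439 = -27096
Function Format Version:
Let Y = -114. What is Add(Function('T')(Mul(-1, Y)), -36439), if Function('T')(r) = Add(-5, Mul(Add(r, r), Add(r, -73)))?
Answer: -27096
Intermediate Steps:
Function('T')(r) = Add(-5, Mul(2, r, Add(-73, r))) (Function('T')(r) = Add(-5, Mul(Mul(2, r), Add(-73, r))) = Add(-5, Mul(2, r, Add(-73, r))))
Add(Function('T')(Mul(-1, Y)), -36439) = Add(Add(-5, Mul(-146, Mul(-1, -114)), Mul(2, Pow(Mul(-1, -114), 2))), -36439) = Add(Add(-5, Mul(-146, 114), Mul(2, Pow(114, 2))), -36439) = Add(Add(-5, -16644, Mul(2, 12996)), -36439) = Add(Add(-5, -16644, 25992), -36439) = Add(9343, -36439) = -27096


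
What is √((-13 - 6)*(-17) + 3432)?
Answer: √3755 ≈ 61.278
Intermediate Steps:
√((-13 - 6)*(-17) + 3432) = √(-19*(-17) + 3432) = √(323 + 3432) = √3755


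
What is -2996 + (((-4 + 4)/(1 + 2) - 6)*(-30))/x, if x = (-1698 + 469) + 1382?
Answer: -50912/17 ≈ -2994.8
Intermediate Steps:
x = 153 (x = -1229 + 1382 = 153)
-2996 + (((-4 + 4)/(1 + 2) - 6)*(-30))/x = -2996 + (((-4 + 4)/(1 + 2) - 6)*(-30))/153 = -2996 + ((0/3 - 6)*(-30))*(1/153) = -2996 + ((0*(1/3) - 6)*(-30))*(1/153) = -2996 + ((0 - 6)*(-30))*(1/153) = -2996 - 6*(-30)*(1/153) = -2996 + 180*(1/153) = -2996 + 20/17 = -50912/17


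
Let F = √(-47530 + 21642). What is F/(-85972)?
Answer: -I*√1618/21493 ≈ -0.0018715*I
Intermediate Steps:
F = 4*I*√1618 (F = √(-25888) = 4*I*√1618 ≈ 160.9*I)
F/(-85972) = (4*I*√1618)/(-85972) = (4*I*√1618)*(-1/85972) = -I*√1618/21493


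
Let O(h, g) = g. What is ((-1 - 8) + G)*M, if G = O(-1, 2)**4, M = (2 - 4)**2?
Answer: 28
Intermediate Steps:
M = 4 (M = (-2)**2 = 4)
G = 16 (G = 2**4 = 16)
((-1 - 8) + G)*M = ((-1 - 8) + 16)*4 = (-9 + 16)*4 = 7*4 = 28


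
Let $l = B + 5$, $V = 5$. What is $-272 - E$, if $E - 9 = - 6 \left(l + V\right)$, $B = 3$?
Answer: $-203$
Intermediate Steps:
$l = 8$ ($l = 3 + 5 = 8$)
$E = -69$ ($E = 9 - 6 \left(8 + 5\right) = 9 - 78 = -69$)
$-272 - E = -272 - -69 = -272 + 69 = -203$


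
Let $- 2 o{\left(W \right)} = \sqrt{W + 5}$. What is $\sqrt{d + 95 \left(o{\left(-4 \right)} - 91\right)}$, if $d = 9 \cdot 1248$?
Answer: $\frac{\sqrt{10158}}{2} \approx 50.393$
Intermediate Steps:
$o{\left(W \right)} = - \frac{\sqrt{5 + W}}{2}$ ($o{\left(W \right)} = - \frac{\sqrt{W + 5}}{2} = - \frac{\sqrt{5 + W}}{2}$)
$d = 11232$
$\sqrt{d + 95 \left(o{\left(-4 \right)} - 91\right)} = \sqrt{11232 + 95 \left(- \frac{\sqrt{5 - 4}}{2} - 91\right)} = \sqrt{11232 + 95 \left(- \frac{\sqrt{1}}{2} - 91\right)} = \sqrt{11232 + 95 \left(\left(- \frac{1}{2}\right) 1 - 91\right)} = \sqrt{11232 + 95 \left(- \frac{1}{2} - 91\right)} = \sqrt{11232 + 95 \left(- \frac{183}{2}\right)} = \sqrt{11232 - \frac{17385}{2}} = \sqrt{\frac{5079}{2}} = \frac{\sqrt{10158}}{2}$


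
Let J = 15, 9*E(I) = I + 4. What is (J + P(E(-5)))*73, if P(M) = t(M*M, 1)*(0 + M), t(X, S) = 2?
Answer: 9709/9 ≈ 1078.8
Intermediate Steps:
E(I) = 4/9 + I/9 (E(I) = (I + 4)/9 = (4 + I)/9 = 4/9 + I/9)
P(M) = 2*M (P(M) = 2*(0 + M) = 2*M)
(J + P(E(-5)))*73 = (15 + 2*(4/9 + (⅑)*(-5)))*73 = (15 + 2*(4/9 - 5/9))*73 = (15 + 2*(-⅑))*73 = (15 - 2/9)*73 = (133/9)*73 = 9709/9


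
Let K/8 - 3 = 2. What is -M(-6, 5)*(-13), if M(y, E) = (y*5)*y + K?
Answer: 2860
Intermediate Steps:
K = 40 (K = 24 + 8*2 = 24 + 16 = 40)
M(y, E) = 40 + 5*y² (M(y, E) = (y*5)*y + 40 = (5*y)*y + 40 = 5*y² + 40 = 40 + 5*y²)
-M(-6, 5)*(-13) = -(40 + 5*(-6)²)*(-13) = -(40 + 5*36)*(-13) = -(40 + 180)*(-13) = -1*220*(-13) = -220*(-13) = 2860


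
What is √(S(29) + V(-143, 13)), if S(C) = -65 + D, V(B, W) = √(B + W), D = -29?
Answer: √(-94 + I*√130) ≈ 0.58693 + 9.7131*I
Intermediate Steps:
S(C) = -94 (S(C) = -65 - 29 = -94)
√(S(29) + V(-143, 13)) = √(-94 + √(-143 + 13)) = √(-94 + √(-130)) = √(-94 + I*√130)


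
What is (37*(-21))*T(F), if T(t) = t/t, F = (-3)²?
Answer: -777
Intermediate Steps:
F = 9
T(t) = 1
(37*(-21))*T(F) = (37*(-21))*1 = -777*1 = -777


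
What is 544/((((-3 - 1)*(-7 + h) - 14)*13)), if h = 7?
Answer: -272/91 ≈ -2.9890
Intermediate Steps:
544/((((-3 - 1)*(-7 + h) - 14)*13)) = 544/((((-3 - 1)*(-7 + 7) - 14)*13)) = 544/(((-4*0 - 14)*13)) = 544/(((0 - 14)*13)) = 544/((-14*13)) = 544/(-182) = 544*(-1/182) = -272/91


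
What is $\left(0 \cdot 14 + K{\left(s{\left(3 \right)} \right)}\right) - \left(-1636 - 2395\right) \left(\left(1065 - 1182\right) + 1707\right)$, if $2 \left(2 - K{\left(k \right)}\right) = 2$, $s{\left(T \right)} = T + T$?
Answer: $6409291$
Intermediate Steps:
$s{\left(T \right)} = 2 T$
$K{\left(k \right)} = 1$ ($K{\left(k \right)} = 2 - 1 = 1$)
$\left(0 \cdot 14 + K{\left(s{\left(3 \right)} \right)}\right) - \left(-1636 - 2395\right) \left(\left(1065 - 1182\right) + 1707\right) = \left(0 \cdot 14 + 1\right) - \left(-1636 - 2395\right) \left(\left(1065 - 1182\right) + 1707\right) = \left(0 + 1\right) - - 4031 \left(\left(1065 - 1182\right) + 1707\right) = 1 - - 4031 \left(-117 + 1707\right) = 1 - \left(-4031\right) 1590 = 1 - -6409290 = 1 + 6409290 = 6409291$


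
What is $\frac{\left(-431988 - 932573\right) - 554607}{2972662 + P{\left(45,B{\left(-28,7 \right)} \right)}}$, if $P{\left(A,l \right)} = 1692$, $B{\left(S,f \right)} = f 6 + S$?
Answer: $- \frac{959584}{1487177} \approx -0.64524$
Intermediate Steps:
$B{\left(S,f \right)} = S + 6 f$ ($B{\left(S,f \right)} = 6 f + S = S + 6 f$)
$\frac{\left(-431988 - 932573\right) - 554607}{2972662 + P{\left(45,B{\left(-28,7 \right)} \right)}} = \frac{\left(-431988 - 932573\right) - 554607}{2972662 + 1692} = \frac{-1364561 - 554607}{2974354} = \left(-1919168\right) \frac{1}{2974354} = - \frac{959584}{1487177}$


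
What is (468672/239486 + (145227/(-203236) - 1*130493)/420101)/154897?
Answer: 16831818354248671/1583607300567626375756 ≈ 1.0629e-5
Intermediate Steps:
(468672/239486 + (145227/(-203236) - 1*130493)/420101)/154897 = (468672*(1/239486) + (145227*(-1/203236) - 130493)*(1/420101))*(1/154897) = (234336/119743 + (-145227/203236 - 130493)*(1/420101))*(1/154897) = (234336/119743 - 26521020575/203236*1/420101)*(1/154897) = (234336/119743 - 26521020575/85379646836)*(1/154897) = (16831818354248671/10223615051083148)*(1/154897) = 16831818354248671/1583607300567626375756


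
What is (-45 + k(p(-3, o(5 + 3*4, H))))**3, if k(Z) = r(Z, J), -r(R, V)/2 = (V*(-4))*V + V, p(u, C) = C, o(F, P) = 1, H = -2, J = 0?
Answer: -91125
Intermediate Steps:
r(R, V) = -2*V + 8*V**2 (r(R, V) = -2*((V*(-4))*V + V) = -2*((-4*V)*V + V) = -2*(-4*V**2 + V) = -2*(V - 4*V**2) = -2*V + 8*V**2)
k(Z) = 0 (k(Z) = 2*0*(-1 + 4*0) = 2*0*(-1 + 0) = 2*0*(-1) = 0)
(-45 + k(p(-3, o(5 + 3*4, H))))**3 = (-45 + 0)**3 = (-45)**3 = -91125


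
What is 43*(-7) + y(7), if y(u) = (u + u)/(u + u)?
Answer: -300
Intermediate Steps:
y(u) = 1 (y(u) = (2*u)/((2*u)) = (2*u)*(1/(2*u)) = 1)
43*(-7) + y(7) = 43*(-7) + 1 = -301 + 1 = -300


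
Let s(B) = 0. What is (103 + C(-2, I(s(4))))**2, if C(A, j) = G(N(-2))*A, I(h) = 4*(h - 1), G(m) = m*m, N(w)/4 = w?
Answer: 625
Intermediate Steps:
N(w) = 4*w
G(m) = m**2
I(h) = -4 + 4*h (I(h) = 4*(-1 + h) = -4 + 4*h)
C(A, j) = 64*A (C(A, j) = (4*(-2))**2*A = (-8)**2*A = 64*A)
(103 + C(-2, I(s(4))))**2 = (103 + 64*(-2))**2 = (103 - 128)**2 = (-25)**2 = 625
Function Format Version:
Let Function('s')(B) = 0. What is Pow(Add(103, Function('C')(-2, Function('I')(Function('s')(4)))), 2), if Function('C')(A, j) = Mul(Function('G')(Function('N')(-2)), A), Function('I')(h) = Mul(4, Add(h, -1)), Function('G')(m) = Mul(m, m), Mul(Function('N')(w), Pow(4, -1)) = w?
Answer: 625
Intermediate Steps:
Function('N')(w) = Mul(4, w)
Function('G')(m) = Pow(m, 2)
Function('I')(h) = Add(-4, Mul(4, h)) (Function('I')(h) = Mul(4, Add(-1, h)) = Add(-4, Mul(4, h)))
Function('C')(A, j) = Mul(64, A) (Function('C')(A, j) = Mul(Pow(Mul(4, -2), 2), A) = Mul(Pow(-8, 2), A) = Mul(64, A))
Pow(Add(103, Function('C')(-2, Function('I')(Function('s')(4)))), 2) = Pow(Add(103, Mul(64, -2)), 2) = Pow(Add(103, -128), 2) = Pow(-25, 2) = 625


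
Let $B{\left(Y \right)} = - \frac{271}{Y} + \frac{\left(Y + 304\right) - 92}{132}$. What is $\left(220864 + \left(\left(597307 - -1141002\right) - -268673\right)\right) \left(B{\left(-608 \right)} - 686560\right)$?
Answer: $- \frac{464984914649459}{304} \approx -1.5296 \cdot 10^{12}$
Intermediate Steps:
$B{\left(Y \right)} = \frac{53}{33} - \frac{271}{Y} + \frac{Y}{132}$ ($B{\left(Y \right)} = - \frac{271}{Y} + \left(\left(304 + Y\right) - 92\right) \frac{1}{132} = - \frac{271}{Y} + \left(212 + Y\right) \frac{1}{132} = - \frac{271}{Y} + \left(\frac{53}{33} + \frac{Y}{132}\right) = \frac{53}{33} - \frac{271}{Y} + \frac{Y}{132}$)
$\left(220864 + \left(\left(597307 - -1141002\right) - -268673\right)\right) \left(B{\left(-608 \right)} - 686560\right) = \left(220864 + \left(\left(597307 - -1141002\right) - -268673\right)\right) \left(\frac{-35772 - 608 \left(212 - 608\right)}{132 \left(-608\right)} - 686560\right) = \left(220864 + \left(\left(597307 + 1141002\right) + 268673\right)\right) \left(\frac{1}{132} \left(- \frac{1}{608}\right) \left(-35772 - -240768\right) - 686560\right) = \left(220864 + \left(1738309 + 268673\right)\right) \left(\frac{1}{132} \left(- \frac{1}{608}\right) \left(-35772 + 240768\right) - 686560\right) = \left(220864 + 2006982\right) \left(\frac{1}{132} \left(- \frac{1}{608}\right) 204996 - 686560\right) = 2227846 \left(- \frac{1553}{608} - 686560\right) = 2227846 \left(- \frac{417430033}{608}\right) = - \frac{464984914649459}{304}$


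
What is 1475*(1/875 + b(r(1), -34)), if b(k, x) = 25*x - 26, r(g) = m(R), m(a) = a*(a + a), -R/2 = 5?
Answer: -45223441/35 ≈ -1.2921e+6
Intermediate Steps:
R = -10 (R = -2*5 = -10)
m(a) = 2*a² (m(a) = a*(2*a) = 2*a²)
r(g) = 200 (r(g) = 2*(-10)² = 2*100 = 200)
b(k, x) = -26 + 25*x
1475*(1/875 + b(r(1), -34)) = 1475*(1/875 + (-26 + 25*(-34))) = 1475*(1/875 + (-26 - 850)) = 1475*(1/875 - 876) = 1475*(-766499/875) = -45223441/35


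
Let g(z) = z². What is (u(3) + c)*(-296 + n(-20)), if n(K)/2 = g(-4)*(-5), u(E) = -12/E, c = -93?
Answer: 44232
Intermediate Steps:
n(K) = -160 (n(K) = 2*((-4)²*(-5)) = 2*(16*(-5)) = 2*(-80) = -160)
(u(3) + c)*(-296 + n(-20)) = (-12/3 - 93)*(-296 - 160) = (-12*⅓ - 93)*(-456) = (-4 - 93)*(-456) = -97*(-456) = 44232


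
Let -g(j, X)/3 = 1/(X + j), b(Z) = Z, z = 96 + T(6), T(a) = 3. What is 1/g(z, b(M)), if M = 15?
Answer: -38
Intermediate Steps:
z = 99 (z = 96 + 3 = 99)
g(j, X) = -3/(X + j)
1/g(z, b(M)) = 1/(-3/(15 + 99)) = 1/(-3/114) = 1/(-3*1/114) = 1/(-1/38) = -38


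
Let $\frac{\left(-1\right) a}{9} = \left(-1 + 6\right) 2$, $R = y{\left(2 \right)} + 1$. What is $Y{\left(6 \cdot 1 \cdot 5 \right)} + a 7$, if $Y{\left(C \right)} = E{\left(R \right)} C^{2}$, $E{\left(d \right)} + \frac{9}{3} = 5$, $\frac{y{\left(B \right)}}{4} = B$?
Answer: $1170$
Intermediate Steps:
$y{\left(B \right)} = 4 B$
$R = 9$ ($R = 4 \cdot 2 + 1 = 8 + 1 = 9$)
$E{\left(d \right)} = 2$ ($E{\left(d \right)} = -3 + 5 = 2$)
$a = -90$ ($a = - 9 \left(-1 + 6\right) 2 = - 9 \cdot 5 \cdot 2 = \left(-9\right) 10 = -90$)
$Y{\left(C \right)} = 2 C^{2}$
$Y{\left(6 \cdot 1 \cdot 5 \right)} + a 7 = 2 \left(6 \cdot 1 \cdot 5\right)^{2} - 630 = 2 \left(6 \cdot 5\right)^{2} - 630 = 2 \cdot 30^{2} - 630 = 2 \cdot 900 - 630 = 1800 - 630 = 1170$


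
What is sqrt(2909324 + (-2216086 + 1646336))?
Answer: sqrt(2339574) ≈ 1529.6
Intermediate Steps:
sqrt(2909324 + (-2216086 + 1646336)) = sqrt(2909324 - 569750) = sqrt(2339574)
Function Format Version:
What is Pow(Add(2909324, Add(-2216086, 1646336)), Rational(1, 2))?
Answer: Pow(2339574, Rational(1, 2)) ≈ 1529.6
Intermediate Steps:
Pow(Add(2909324, Add(-2216086, 1646336)), Rational(1, 2)) = Pow(Add(2909324, -569750), Rational(1, 2)) = Pow(2339574, Rational(1, 2))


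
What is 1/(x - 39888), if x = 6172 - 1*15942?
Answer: -1/49658 ≈ -2.0138e-5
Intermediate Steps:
x = -9770 (x = 6172 - 15942 = -9770)
1/(x - 39888) = 1/(-9770 - 39888) = 1/(-49658) = -1/49658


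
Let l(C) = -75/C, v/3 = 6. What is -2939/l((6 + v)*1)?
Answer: 23512/25 ≈ 940.48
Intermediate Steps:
v = 18 (v = 3*6 = 18)
-2939/l((6 + v)*1) = -2939/((-75/(6 + 18))) = -2939/((-75/(24*1))) = -2939/((-75/24)) = -2939/((-75*1/24)) = -2939/(-25/8) = -2939*(-8/25) = 23512/25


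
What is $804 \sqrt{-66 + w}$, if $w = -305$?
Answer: $804 i \sqrt{371} \approx 15486.0 i$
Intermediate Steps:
$804 \sqrt{-66 + w} = 804 \sqrt{-66 - 305} = 804 \sqrt{-371} = 804 i \sqrt{371}$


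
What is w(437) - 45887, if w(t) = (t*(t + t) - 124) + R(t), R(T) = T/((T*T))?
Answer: 146800100/437 ≈ 3.3593e+5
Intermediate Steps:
R(T) = 1/T (R(T) = T/(T²) = T/T² = 1/T)
w(t) = -124 + 1/t + 2*t² (w(t) = (t*(t + t) - 124) + 1/t = (t*(2*t) - 124) + 1/t = (2*t² - 124) + 1/t = (-124 + 2*t²) + 1/t = -124 + 1/t + 2*t²)
w(437) - 45887 = (-124 + 1/437 + 2*437²) - 45887 = (-124 + 1/437 + 2*190969) - 45887 = (-124 + 1/437 + 381938) - 45887 = 166852719/437 - 45887 = 146800100/437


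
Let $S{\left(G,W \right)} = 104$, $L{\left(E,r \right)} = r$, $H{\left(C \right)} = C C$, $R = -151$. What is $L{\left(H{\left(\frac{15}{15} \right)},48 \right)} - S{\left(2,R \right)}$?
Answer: $-56$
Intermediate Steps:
$H{\left(C \right)} = C^{2}$
$L{\left(H{\left(\frac{15}{15} \right)},48 \right)} - S{\left(2,R \right)} = 48 - 104 = -56$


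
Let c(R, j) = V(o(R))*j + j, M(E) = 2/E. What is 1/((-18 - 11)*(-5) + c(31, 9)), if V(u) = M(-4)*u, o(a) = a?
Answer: 2/29 ≈ 0.068966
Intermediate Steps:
V(u) = -u/2 (V(u) = (2/(-4))*u = (2*(-¼))*u = -u/2)
c(R, j) = j - R*j/2 (c(R, j) = (-R/2)*j + j = -R*j/2 + j = j - R*j/2)
1/((-18 - 11)*(-5) + c(31, 9)) = 1/((-18 - 11)*(-5) + (½)*9*(2 - 1*31)) = 1/(-29*(-5) + (½)*9*(2 - 31)) = 1/(145 + (½)*9*(-29)) = 1/(145 - 261/2) = 1/(29/2) = 2/29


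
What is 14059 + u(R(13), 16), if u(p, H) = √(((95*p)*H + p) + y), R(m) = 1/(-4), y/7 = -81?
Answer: 14059 + 3*I*√421/2 ≈ 14059.0 + 30.777*I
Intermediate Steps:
y = -567 (y = 7*(-81) = -567)
R(m) = -¼
u(p, H) = √(-567 + p + 95*H*p) (u(p, H) = √(((95*p)*H + p) - 567) = √((95*H*p + p) - 567) = √((p + 95*H*p) - 567) = √(-567 + p + 95*H*p))
14059 + u(R(13), 16) = 14059 + √(-567 - ¼ + 95*16*(-¼)) = 14059 + √(-567 - ¼ - 380) = 14059 + √(-3789/4) = 14059 + 3*I*√421/2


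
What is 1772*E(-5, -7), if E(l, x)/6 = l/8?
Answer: -6645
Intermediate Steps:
E(l, x) = 3*l/4 (E(l, x) = 6*(l/8) = 3*l/4)
1772*E(-5, -7) = 1772*((3/4)*(-5)) = 1772*(-15/4) = -6645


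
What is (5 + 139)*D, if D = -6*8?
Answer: -6912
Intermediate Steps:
D = -48
(5 + 139)*D = (5 + 139)*(-48) = 144*(-48) = -6912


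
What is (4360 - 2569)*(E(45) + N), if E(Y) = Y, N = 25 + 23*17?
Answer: 825651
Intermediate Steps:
N = 416 (N = 25 + 391 = 416)
(4360 - 2569)*(E(45) + N) = (4360 - 2569)*(45 + 416) = 1791*461 = 825651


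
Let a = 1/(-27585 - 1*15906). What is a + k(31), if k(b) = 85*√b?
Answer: -1/43491 + 85*√31 ≈ 473.26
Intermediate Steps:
a = -1/43491 (a = 1/(-27585 - 15906) = 1/(-43491) = -1/43491 ≈ -2.2993e-5)
a + k(31) = -1/43491 + 85*√31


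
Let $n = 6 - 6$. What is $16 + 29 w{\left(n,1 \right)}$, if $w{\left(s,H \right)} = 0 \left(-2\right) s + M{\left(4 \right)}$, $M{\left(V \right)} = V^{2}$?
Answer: $480$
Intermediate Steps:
$n = 0$ ($n = 6 - 6 = 0$)
$w{\left(s,H \right)} = 16$ ($w{\left(s,H \right)} = 0 \left(-2\right) s + 4^{2} = 0 s + 16 = 0 + 16 = 16$)
$16 + 29 w{\left(n,1 \right)} = 16 + 29 \cdot 16 = 16 + 464 = 480$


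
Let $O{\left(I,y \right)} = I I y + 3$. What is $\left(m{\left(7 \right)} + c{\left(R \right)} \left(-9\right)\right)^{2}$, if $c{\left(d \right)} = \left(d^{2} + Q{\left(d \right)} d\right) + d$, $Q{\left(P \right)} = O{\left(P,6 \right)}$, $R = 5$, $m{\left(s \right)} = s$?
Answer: $51093904$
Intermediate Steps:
$O{\left(I,y \right)} = 3 + y I^{2}$ ($O{\left(I,y \right)} = I^{2} y + 3 = y I^{2} + 3 = 3 + y I^{2}$)
$Q{\left(P \right)} = 3 + 6 P^{2}$
$c{\left(d \right)} = d + d^{2} + d \left(3 + 6 d^{2}\right)$ ($c{\left(d \right)} = \left(d^{2} + \left(3 + 6 d^{2}\right) d\right) + d = \left(d^{2} + d \left(3 + 6 d^{2}\right)\right) + d = d + d^{2} + d \left(3 + 6 d^{2}\right)$)
$\left(m{\left(7 \right)} + c{\left(R \right)} \left(-9\right)\right)^{2} = \left(7 + 5 \left(4 + 5 + 6 \cdot 5^{2}\right) \left(-9\right)\right)^{2} = \left(7 + 5 \left(4 + 5 + 6 \cdot 25\right) \left(-9\right)\right)^{2} = \left(7 + 5 \left(4 + 5 + 150\right) \left(-9\right)\right)^{2} = \left(7 + 5 \cdot 159 \left(-9\right)\right)^{2} = \left(7 + 795 \left(-9\right)\right)^{2} = \left(7 - 7155\right)^{2} = \left(-7148\right)^{2} = 51093904$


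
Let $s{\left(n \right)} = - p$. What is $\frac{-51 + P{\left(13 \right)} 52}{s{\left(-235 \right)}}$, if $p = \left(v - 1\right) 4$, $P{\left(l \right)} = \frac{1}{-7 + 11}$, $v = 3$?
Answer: $\frac{19}{4} \approx 4.75$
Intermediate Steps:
$P{\left(l \right)} = \frac{1}{4}$
$p = 8$ ($p = \left(3 - 1\right) 4 = 2 \cdot 4 = 8$)
$s{\left(n \right)} = -8$ ($s{\left(n \right)} = \left(-1\right) 8 = -8$)
$\frac{-51 + P{\left(13 \right)} 52}{s{\left(-235 \right)}} = \frac{-51 + \frac{1}{4} \cdot 52}{-8} = \left(-51 + 13\right) \left(- \frac{1}{8}\right) = \left(-38\right) \left(- \frac{1}{8}\right) = \frac{19}{4}$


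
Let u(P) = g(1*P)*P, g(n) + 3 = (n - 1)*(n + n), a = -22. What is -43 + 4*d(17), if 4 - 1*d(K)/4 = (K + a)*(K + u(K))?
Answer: 737141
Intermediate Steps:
g(n) = -3 + 2*n*(-1 + n) (g(n) = -3 + (n - 1)*(n + n) = -3 + (-1 + n)*(2*n) = -3 + 2*n*(-1 + n))
u(P) = P*(-3 - 2*P + 2*P²) (u(P) = (-3 - 2*P + 2*(1*P)²)*P = (-3 - 2*P + 2*P²)*P = P*(-3 - 2*P + 2*P²))
d(K) = 16 - 4*(-22 + K)*(K + K*(-3 - 2*K + 2*K²)) (d(K) = 16 - 4*(K - 22)*(K + K*(-3 - 2*K + 2*K²)) = 16 - 4*(-22 + K)*(K + K*(-3 - 2*K + 2*K²)))
-43 + 4*d(17) = -43 + 4*(16 - 176*17 - 168*17² - 8*17⁴ + 184*17³) = -43 + 4*(16 - 2992 - 168*289 - 8*83521 + 184*4913) = -43 + 4*(16 - 2992 - 48552 - 668168 + 903992) = -43 + 4*184296 = -43 + 737184 = 737141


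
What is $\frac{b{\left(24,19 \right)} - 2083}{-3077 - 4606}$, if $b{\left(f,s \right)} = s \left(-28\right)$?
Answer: $\frac{2615}{7683} \approx 0.34036$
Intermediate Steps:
$b{\left(f,s \right)} = - 28 s$
$\frac{b{\left(24,19 \right)} - 2083}{-3077 - 4606} = \frac{\left(-28\right) 19 - 2083}{-3077 - 4606} = \frac{-532 - 2083}{-7683} = \left(-2615\right) \left(- \frac{1}{7683}\right) = \frac{2615}{7683}$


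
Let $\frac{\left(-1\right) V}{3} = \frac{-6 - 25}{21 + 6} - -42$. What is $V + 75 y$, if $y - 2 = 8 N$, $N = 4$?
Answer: $\frac{21847}{9} \approx 2427.4$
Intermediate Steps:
$y = 34$ ($y = 2 + 8 \cdot 4 = 2 + 32 = 34$)
$V = - \frac{1103}{9}$ ($V = - 3 \left(\frac{-6 - 25}{21 + 6} - -42\right) = - 3 \left(- \frac{31}{27} + 42\right) = \left(-3\right) \frac{1103}{27} = - \frac{1103}{9} \approx -122.56$)
$V + 75 y = - \frac{1103}{9} + 75 \cdot 34 = - \frac{1103}{9} + 2550 = \frac{21847}{9}$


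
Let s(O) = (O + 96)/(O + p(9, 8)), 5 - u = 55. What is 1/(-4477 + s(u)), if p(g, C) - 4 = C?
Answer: -19/85086 ≈ -0.00022330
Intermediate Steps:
u = -50 (u = 5 - 1*55 = 5 - 55 = -50)
p(g, C) = 4 + C
s(O) = (96 + O)/(12 + O) (s(O) = (O + 96)/(O + (4 + 8)) = (96 + O)/(O + 12) = (96 + O)/(12 + O))
1/(-4477 + s(u)) = 1/(-4477 + (96 - 50)/(12 - 50)) = 1/(-4477 + 46/(-38)) = 1/(-4477 - 1/38*46) = 1/(-4477 - 23/19) = 1/(-85086/19) = -19/85086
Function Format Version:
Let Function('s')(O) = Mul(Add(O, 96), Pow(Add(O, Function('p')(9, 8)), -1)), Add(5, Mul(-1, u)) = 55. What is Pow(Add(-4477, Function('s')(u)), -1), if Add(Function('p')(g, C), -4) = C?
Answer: Rational(-19, 85086) ≈ -0.00022330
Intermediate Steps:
u = -50 (u = Add(5, Mul(-1, 55)) = Add(5, -55) = -50)
Function('p')(g, C) = Add(4, C)
Function('s')(O) = Mul(Pow(Add(12, O), -1), Add(96, O)) (Function('s')(O) = Mul(Add(O, 96), Pow(Add(O, Add(4, 8)), -1)) = Mul(Add(96, O), Pow(Add(O, 12), -1)) = Mul(Add(96, O), Pow(Add(12, O), -1)) = Mul(Pow(Add(12, O), -1), Add(96, O)))
Pow(Add(-4477, Function('s')(u)), -1) = Pow(Add(-4477, Mul(Pow(Add(12, -50), -1), Add(96, -50))), -1) = Pow(Add(-4477, Mul(Pow(-38, -1), 46)), -1) = Pow(Add(-4477, Mul(Rational(-1, 38), 46)), -1) = Pow(Add(-4477, Rational(-23, 19)), -1) = Pow(Rational(-85086, 19), -1) = Rational(-19, 85086)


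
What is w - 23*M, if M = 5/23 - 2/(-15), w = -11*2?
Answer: -451/15 ≈ -30.067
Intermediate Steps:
w = -22
M = 121/345 (M = 5*(1/23) - 2*(-1/15) = 5/23 + 2/15 = 121/345 ≈ 0.35072)
w - 23*M = -22 - 23*121/345 = -22 - 121/15 = -451/15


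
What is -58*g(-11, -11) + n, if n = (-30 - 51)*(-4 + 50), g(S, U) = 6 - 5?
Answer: -3784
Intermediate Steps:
g(S, U) = 1
n = -3726 (n = -81*46 = -3726)
-58*g(-11, -11) + n = -58*1 - 3726 = -58 - 3726 = -3784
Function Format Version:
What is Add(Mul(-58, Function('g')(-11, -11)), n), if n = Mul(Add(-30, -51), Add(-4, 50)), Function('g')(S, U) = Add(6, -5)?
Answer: -3784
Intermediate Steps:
Function('g')(S, U) = 1
n = -3726 (n = Mul(-81, 46) = -3726)
Add(Mul(-58, Function('g')(-11, -11)), n) = Add(Mul(-58, 1), -3726) = Add(-58, -3726) = -3784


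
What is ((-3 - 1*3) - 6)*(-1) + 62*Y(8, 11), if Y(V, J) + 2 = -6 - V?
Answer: -980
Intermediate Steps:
Y(V, J) = -8 - V (Y(V, J) = -2 + (-6 - V) = -8 - V)
((-3 - 1*3) - 6)*(-1) + 62*Y(8, 11) = ((-3 - 1*3) - 6)*(-1) + 62*(-8 - 1*8) = ((-3 - 3) - 6)*(-1) + 62*(-8 - 8) = (-6 - 6)*(-1) + 62*(-16) = -12*(-1) - 992 = 12 - 992 = -980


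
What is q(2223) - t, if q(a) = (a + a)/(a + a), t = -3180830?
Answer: 3180831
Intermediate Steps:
q(a) = 1 (q(a) = (2*a)/((2*a)) = (2*a)*(1/(2*a)) = 1)
q(2223) - t = 1 - 1*(-3180830) = 1 + 3180830 = 3180831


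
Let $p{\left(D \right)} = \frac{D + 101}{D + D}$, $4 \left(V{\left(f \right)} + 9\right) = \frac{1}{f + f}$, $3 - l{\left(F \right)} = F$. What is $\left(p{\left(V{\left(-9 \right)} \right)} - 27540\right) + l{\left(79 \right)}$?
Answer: $- \frac{35852191}{1298} \approx -27621.0$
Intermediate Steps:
$l{\left(F \right)} = 3 - F$
$V{\left(f \right)} = -9 + \frac{1}{8 f}$ ($V{\left(f \right)} = -9 + \frac{1}{4 \left(f + f\right)} = -9 + \frac{1}{4 \cdot 2 f} = -9 + \frac{\frac{1}{2} \frac{1}{f}}{4} = -9 + \frac{1}{8 f}$)
$p{\left(D \right)} = \frac{101 + D}{2 D}$
$\left(p{\left(V{\left(-9 \right)} \right)} - 27540\right) + l{\left(79 \right)} = \left(\frac{101 - \left(9 - \frac{1}{8 \left(-9\right)}\right)}{2 \left(-9 + \frac{1}{8 \left(-9\right)}\right)} - 27540\right) + \left(3 - 79\right) = \left(\frac{101 + \left(-9 + \frac{1}{8} \left(- \frac{1}{9}\right)\right)}{2 \left(-9 + \frac{1}{8} \left(- \frac{1}{9}\right)\right)} - 27540\right) + \left(3 - 79\right) = \left(\frac{101 - \frac{649}{72}}{2 \left(-9 - \frac{1}{72}\right)} - 27540\right) - 76 = \left(\frac{101 - \frac{649}{72}}{2 \left(- \frac{649}{72}\right)} - 27540\right) - 76 = \left(\frac{1}{2} \left(- \frac{72}{649}\right) \frac{6623}{72} - 27540\right) - 76 = \left(- \frac{6623}{1298} - 27540\right) - 76 = - \frac{35753543}{1298} - 76 = - \frac{35852191}{1298}$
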